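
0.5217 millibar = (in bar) 0.0005217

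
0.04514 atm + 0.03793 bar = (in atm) 0.08257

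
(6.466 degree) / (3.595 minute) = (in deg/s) 0.02998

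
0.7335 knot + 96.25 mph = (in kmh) 156.3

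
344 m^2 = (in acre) 0.085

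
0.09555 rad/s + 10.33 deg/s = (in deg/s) 15.8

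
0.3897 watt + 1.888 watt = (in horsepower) 0.003054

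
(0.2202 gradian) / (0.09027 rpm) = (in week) 6.05e-07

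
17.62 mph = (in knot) 15.31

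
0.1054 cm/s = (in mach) 3.095e-06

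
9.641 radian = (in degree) 552.4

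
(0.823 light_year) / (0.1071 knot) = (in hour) 3.925e+13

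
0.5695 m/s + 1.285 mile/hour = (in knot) 2.224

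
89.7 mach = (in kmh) 1.1e+05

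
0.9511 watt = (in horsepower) 0.001275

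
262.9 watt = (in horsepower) 0.3526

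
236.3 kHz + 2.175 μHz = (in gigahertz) 0.0002363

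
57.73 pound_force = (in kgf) 26.19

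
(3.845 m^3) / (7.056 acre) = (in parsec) 4.364e-21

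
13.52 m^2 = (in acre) 0.003341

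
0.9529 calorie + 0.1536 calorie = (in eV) 2.89e+19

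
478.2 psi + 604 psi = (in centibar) 7462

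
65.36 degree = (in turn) 0.1816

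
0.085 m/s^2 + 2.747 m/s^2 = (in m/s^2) 2.832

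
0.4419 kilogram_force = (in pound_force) 0.9742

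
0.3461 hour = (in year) 3.951e-05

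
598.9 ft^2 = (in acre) 0.01375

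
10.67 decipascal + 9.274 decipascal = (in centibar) 0.001994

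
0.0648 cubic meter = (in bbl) 0.4076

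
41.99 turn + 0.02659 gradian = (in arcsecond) 5.442e+07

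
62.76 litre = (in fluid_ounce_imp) 2209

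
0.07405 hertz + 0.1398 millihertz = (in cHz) 7.419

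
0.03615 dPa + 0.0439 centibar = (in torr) 0.3293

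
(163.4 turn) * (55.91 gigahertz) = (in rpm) 5.481e+14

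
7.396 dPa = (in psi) 0.0001073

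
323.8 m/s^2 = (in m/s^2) 323.8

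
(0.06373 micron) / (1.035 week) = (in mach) 2.99e-16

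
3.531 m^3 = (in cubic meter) 3.531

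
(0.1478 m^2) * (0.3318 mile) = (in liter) 7.892e+04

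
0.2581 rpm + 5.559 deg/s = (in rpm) 1.185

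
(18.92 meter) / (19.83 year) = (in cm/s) 3.025e-06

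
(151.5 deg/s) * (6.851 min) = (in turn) 173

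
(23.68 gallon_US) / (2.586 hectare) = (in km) 3.466e-09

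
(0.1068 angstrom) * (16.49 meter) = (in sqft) 1.896e-09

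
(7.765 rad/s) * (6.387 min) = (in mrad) 2.976e+06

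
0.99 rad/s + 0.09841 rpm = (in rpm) 9.552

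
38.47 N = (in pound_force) 8.648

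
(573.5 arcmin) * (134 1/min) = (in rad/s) 0.3726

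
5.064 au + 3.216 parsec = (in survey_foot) 3.256e+17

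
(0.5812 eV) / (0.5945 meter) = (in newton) 1.566e-19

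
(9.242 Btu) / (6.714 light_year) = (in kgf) 1.565e-14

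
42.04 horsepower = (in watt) 3.135e+04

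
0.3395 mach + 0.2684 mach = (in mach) 0.6079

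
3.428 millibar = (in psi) 0.04972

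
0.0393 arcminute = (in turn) 1.819e-06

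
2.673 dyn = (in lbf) 6.009e-06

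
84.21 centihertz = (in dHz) 8.421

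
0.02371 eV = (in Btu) 3.601e-24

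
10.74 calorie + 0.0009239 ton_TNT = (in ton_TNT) 0.0009239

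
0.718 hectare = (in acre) 1.774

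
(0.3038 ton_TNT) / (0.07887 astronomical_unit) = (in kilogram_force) 0.01099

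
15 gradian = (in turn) 0.0375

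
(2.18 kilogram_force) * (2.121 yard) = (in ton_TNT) 9.91e-09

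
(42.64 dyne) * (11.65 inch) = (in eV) 7.875e+14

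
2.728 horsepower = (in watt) 2034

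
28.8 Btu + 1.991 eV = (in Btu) 28.8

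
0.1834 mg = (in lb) 4.043e-07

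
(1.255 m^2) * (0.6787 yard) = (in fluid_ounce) 2.634e+04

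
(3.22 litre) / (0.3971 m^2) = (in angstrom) 8.109e+07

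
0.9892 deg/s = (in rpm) 0.1649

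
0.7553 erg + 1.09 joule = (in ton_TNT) 2.605e-10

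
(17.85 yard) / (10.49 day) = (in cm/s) 0.001801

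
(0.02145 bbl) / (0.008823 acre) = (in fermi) 9.551e+10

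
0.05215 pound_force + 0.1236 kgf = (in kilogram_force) 0.1473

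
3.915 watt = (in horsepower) 0.00525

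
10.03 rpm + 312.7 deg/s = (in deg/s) 372.9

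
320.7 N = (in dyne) 3.207e+07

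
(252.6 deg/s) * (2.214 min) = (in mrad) 5.857e+05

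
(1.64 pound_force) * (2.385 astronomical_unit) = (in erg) 2.603e+19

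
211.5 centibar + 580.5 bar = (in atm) 575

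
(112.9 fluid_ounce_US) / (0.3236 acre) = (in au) 1.704e-17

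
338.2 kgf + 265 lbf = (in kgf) 458.4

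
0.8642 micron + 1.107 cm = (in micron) 1.107e+04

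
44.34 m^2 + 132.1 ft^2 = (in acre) 0.01399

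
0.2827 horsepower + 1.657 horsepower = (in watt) 1446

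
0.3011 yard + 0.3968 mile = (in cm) 6.389e+04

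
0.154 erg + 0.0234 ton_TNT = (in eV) 6.111e+26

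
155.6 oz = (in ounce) 155.6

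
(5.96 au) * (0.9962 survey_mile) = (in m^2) 1.429e+15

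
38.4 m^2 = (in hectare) 0.00384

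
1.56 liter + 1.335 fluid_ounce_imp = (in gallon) 0.4221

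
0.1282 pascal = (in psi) 1.859e-05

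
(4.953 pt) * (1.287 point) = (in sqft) 8.539e-06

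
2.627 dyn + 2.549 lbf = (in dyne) 1.134e+06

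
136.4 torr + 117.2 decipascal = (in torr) 136.5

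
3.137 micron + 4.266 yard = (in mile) 0.002424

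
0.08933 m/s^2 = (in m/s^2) 0.08933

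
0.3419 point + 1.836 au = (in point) 7.786e+14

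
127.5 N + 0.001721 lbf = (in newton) 127.5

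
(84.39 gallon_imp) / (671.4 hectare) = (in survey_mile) 3.551e-11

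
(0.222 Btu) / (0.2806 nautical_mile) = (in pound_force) 0.1013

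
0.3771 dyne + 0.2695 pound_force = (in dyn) 1.199e+05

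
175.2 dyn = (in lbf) 0.0003939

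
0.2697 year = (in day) 98.44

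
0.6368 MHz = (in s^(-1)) 6.368e+05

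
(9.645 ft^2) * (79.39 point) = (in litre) 25.1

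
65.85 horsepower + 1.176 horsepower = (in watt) 4.998e+04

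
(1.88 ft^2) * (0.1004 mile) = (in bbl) 177.5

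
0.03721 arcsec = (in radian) 1.804e-07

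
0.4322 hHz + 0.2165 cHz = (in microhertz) 4.322e+07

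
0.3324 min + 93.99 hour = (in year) 0.01073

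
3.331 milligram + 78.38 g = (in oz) 2.765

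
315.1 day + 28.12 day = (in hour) 8237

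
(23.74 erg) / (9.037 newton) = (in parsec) 8.513e-24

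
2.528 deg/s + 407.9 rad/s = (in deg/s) 2.337e+04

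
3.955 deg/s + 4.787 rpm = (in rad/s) 0.5703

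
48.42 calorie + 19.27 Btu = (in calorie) 4908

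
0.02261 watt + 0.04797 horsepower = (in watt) 35.79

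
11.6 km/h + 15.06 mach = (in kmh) 1.847e+04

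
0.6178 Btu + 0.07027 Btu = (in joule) 726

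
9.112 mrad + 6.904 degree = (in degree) 7.426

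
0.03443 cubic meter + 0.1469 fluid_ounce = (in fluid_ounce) 1164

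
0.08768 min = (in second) 5.261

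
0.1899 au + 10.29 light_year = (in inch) 3.833e+18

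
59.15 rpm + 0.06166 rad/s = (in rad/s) 6.256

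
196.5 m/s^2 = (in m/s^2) 196.5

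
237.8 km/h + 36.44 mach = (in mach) 36.63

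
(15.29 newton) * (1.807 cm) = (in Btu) 0.0002619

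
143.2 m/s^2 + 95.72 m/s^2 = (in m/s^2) 238.9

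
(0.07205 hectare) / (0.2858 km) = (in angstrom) 2.521e+10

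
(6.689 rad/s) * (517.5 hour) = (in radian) 1.246e+07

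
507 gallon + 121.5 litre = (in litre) 2041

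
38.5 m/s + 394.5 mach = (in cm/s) 1.344e+07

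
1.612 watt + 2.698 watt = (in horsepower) 0.00578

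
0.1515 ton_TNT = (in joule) 6.339e+08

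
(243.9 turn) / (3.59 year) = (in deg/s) 0.0007756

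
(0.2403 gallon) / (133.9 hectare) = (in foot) 2.229e-09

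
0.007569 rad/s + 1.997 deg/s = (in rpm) 0.4051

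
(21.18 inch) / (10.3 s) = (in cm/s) 5.223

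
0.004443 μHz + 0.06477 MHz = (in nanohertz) 6.477e+13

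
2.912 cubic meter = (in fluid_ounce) 9.847e+04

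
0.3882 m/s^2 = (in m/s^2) 0.3882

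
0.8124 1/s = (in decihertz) 8.124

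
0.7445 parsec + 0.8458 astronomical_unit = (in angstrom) 2.297e+26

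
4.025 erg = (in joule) 4.025e-07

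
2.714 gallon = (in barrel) 0.06462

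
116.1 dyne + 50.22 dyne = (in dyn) 166.3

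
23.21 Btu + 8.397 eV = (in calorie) 5853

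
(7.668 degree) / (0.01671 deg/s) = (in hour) 0.1275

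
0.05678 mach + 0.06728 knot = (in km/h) 69.73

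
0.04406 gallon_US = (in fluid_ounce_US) 5.64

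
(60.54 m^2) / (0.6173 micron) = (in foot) 3.218e+08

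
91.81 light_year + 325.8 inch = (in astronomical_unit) 5.806e+06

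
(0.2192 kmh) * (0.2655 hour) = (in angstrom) 5.82e+11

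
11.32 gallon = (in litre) 42.85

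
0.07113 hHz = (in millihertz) 7113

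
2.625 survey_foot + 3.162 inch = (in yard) 0.9628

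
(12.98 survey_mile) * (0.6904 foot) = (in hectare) 0.4396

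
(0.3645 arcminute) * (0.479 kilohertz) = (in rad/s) 0.05079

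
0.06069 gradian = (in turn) 0.0001517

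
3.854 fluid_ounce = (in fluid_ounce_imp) 4.011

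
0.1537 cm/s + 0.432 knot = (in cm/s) 22.38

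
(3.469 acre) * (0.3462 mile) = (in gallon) 2.066e+09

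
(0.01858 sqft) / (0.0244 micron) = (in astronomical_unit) 4.729e-07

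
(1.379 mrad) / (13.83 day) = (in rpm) 1.102e-08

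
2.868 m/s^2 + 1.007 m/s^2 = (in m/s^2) 3.875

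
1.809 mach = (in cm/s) 6.16e+04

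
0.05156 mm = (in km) 5.156e-08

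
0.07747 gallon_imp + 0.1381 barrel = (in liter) 22.31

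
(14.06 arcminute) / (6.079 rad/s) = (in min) 1.121e-05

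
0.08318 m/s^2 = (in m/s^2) 0.08318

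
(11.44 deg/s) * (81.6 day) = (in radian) 1.408e+06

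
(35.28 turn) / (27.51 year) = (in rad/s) 2.555e-07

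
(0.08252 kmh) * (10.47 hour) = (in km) 0.864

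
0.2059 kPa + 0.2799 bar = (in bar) 0.282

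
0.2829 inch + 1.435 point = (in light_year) 8.13e-19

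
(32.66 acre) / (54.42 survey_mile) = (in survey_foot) 4.951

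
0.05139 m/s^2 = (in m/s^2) 0.05139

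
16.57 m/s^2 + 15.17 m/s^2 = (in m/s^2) 31.74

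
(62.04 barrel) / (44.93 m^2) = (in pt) 622.3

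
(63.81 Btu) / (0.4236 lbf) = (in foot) 1.172e+05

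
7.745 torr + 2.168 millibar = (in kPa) 1.249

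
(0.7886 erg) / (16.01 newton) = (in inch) 1.939e-07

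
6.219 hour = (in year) 0.0007099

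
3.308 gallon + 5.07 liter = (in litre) 17.59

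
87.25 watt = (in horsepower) 0.117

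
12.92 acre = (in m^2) 5.229e+04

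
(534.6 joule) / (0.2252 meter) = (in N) 2374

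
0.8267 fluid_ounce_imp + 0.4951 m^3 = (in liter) 495.1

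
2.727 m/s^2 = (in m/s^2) 2.727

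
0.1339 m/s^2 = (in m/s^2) 0.1339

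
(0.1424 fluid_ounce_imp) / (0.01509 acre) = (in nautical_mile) 3.578e-11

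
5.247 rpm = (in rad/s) 0.5495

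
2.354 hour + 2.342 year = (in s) 7.387e+07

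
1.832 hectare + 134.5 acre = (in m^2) 5.626e+05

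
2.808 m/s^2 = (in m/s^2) 2.808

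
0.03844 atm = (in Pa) 3895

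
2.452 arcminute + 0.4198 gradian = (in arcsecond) 1507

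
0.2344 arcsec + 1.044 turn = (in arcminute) 2.255e+04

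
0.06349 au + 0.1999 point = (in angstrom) 9.498e+19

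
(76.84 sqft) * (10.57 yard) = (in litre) 6.9e+04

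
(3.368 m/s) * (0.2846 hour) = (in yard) 3774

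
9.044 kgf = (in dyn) 8.869e+06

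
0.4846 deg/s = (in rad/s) 0.008458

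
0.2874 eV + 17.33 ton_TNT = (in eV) 4.526e+29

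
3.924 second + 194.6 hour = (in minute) 1.168e+04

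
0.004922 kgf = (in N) 0.04827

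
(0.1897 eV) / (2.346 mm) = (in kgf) 1.321e-18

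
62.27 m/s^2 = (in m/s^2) 62.27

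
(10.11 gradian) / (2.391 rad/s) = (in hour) 1.845e-05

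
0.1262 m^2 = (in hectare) 1.262e-05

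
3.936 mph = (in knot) 3.42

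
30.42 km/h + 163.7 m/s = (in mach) 0.5056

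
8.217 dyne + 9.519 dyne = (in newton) 0.0001774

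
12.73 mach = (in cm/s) 4.335e+05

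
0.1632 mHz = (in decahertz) 1.632e-05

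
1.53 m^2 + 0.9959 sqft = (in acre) 0.0004009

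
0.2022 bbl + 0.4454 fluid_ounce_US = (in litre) 32.16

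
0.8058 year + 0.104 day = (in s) 2.542e+07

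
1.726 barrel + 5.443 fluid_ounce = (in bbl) 1.727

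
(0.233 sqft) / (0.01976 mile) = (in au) 4.55e-15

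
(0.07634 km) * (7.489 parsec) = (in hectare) 1.764e+15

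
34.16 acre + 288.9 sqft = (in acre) 34.17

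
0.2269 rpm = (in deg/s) 1.361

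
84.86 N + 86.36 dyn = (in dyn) 8.486e+06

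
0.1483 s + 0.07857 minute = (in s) 4.862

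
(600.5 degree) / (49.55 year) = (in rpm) 6.405e-08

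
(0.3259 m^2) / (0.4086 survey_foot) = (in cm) 261.7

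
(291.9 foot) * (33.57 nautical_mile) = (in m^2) 5.531e+06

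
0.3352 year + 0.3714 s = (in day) 122.3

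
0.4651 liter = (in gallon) 0.1229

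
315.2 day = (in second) 2.723e+07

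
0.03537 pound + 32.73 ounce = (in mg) 9.439e+05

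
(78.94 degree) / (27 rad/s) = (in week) 8.437e-08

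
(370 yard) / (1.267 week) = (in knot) 0.0008582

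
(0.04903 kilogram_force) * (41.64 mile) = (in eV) 2.011e+23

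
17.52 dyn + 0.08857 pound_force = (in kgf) 0.04019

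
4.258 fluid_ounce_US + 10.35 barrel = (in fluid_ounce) 5.565e+04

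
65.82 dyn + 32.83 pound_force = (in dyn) 1.46e+07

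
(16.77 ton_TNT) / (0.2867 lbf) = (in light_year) 5.815e-06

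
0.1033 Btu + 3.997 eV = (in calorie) 26.05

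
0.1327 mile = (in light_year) 2.257e-14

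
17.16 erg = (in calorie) 4.101e-07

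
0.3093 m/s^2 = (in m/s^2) 0.3093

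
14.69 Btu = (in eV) 9.674e+22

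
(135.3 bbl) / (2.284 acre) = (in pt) 6.597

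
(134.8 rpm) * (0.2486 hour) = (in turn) 2011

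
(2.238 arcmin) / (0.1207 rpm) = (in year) 1.633e-09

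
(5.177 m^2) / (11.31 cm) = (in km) 0.04577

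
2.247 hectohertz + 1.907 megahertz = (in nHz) 1.907e+15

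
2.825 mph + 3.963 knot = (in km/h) 11.89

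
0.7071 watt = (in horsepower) 0.0009482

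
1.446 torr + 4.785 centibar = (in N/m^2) 4978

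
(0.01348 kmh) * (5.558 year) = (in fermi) 6.563e+20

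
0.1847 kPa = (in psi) 0.02679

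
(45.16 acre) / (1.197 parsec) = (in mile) 3.075e-15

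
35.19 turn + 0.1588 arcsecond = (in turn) 35.19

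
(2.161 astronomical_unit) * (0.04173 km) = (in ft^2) 1.452e+14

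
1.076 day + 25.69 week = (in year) 0.4956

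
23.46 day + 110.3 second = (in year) 0.06428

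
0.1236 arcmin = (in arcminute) 0.1236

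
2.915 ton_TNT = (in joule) 1.22e+10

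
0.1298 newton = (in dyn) 1.298e+04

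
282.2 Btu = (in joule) 2.977e+05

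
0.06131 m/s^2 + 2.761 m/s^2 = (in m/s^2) 2.822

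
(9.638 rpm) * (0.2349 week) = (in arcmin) 4.929e+08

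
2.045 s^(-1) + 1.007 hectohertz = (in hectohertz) 1.027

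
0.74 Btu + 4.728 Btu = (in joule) 5769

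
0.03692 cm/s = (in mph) 0.0008259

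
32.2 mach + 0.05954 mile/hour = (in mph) 2.453e+04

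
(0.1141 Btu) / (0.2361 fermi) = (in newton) 5.099e+17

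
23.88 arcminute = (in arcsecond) 1433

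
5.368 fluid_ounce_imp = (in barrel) 0.0009593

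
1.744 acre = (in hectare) 0.7058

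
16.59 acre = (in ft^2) 7.227e+05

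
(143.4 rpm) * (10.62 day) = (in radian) 1.378e+07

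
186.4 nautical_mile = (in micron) 3.452e+11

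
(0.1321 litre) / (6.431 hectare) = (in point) 5.823e-06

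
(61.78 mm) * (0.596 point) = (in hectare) 1.299e-09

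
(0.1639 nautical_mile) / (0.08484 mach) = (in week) 1.737e-05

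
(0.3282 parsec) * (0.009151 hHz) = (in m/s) 9.267e+15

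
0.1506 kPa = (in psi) 0.02184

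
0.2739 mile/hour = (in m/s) 0.1224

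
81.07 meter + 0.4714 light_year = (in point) 1.264e+19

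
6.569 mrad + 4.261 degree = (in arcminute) 278.2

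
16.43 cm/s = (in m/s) 0.1643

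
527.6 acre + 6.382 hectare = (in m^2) 2.199e+06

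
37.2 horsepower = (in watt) 2.774e+04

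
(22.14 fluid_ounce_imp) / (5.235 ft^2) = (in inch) 0.05092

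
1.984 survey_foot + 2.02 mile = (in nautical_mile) 1.756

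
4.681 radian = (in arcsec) 9.655e+05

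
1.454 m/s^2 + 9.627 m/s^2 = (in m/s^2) 11.08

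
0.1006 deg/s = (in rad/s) 0.001756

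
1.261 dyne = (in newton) 1.261e-05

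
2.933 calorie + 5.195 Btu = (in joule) 5493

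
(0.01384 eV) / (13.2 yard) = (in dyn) 1.837e-17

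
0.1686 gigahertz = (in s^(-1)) 1.686e+08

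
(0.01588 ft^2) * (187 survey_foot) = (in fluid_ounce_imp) 2960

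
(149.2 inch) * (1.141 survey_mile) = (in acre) 1.72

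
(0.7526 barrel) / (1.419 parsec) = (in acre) 6.753e-22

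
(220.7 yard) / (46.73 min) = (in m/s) 0.07198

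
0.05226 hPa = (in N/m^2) 5.226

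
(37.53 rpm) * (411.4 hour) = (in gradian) 3.706e+08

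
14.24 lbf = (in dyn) 6.334e+06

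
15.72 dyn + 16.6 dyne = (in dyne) 32.32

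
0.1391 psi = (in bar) 0.009591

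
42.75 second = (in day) 0.0004948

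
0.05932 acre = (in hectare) 0.02401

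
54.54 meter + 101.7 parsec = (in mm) 3.138e+21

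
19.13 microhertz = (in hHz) 1.913e-07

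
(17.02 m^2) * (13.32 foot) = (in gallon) 1.825e+04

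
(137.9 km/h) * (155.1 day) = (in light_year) 5.426e-08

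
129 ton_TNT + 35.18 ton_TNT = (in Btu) 6.511e+08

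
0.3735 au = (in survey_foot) 1.833e+11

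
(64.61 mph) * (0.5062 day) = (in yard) 1.381e+06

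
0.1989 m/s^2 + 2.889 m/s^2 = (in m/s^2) 3.088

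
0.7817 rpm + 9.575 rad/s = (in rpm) 92.22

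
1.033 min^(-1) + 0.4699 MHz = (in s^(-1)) 4.699e+05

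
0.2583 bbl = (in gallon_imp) 9.033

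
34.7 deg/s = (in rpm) 5.783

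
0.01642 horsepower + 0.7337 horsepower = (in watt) 559.4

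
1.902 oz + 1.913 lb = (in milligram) 9.216e+05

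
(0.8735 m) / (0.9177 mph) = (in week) 3.52e-06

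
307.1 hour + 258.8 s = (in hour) 307.2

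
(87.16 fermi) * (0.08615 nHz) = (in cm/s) 7.509e-22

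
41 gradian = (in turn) 0.1025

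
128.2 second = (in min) 2.137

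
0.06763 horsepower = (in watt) 50.43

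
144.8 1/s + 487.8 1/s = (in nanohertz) 6.326e+11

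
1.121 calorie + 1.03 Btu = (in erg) 1.091e+10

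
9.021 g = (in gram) 9.021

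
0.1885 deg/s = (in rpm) 0.03142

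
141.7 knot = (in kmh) 262.4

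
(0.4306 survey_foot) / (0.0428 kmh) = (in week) 1.825e-05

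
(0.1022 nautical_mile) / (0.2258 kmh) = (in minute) 50.29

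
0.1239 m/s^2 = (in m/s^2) 0.1239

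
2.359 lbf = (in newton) 10.49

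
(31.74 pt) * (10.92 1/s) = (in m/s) 0.1223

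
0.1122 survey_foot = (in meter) 0.0342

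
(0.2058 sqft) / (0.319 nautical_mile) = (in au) 2.163e-16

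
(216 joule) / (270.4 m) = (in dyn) 7.988e+04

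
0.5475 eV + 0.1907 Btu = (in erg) 2.012e+09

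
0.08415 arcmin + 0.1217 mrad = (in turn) 2.326e-05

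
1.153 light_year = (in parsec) 0.3535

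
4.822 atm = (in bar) 4.886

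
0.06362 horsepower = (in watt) 47.44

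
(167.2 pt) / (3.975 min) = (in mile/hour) 0.0005532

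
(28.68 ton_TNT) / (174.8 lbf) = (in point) 4.375e+11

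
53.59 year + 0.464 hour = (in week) 2794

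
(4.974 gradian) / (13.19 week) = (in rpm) 9.353e-08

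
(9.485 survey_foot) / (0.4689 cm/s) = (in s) 616.6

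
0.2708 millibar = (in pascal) 27.08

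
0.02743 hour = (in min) 1.646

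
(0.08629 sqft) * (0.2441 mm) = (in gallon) 0.0005169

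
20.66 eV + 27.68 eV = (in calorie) 1.851e-18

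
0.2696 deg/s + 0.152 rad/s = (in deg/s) 8.979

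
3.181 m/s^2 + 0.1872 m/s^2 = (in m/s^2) 3.368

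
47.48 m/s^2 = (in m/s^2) 47.48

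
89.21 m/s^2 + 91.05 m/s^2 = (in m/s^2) 180.3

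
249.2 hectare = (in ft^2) 2.682e+07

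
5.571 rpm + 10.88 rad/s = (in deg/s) 656.8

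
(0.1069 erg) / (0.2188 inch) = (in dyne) 0.1924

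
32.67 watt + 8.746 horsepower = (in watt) 6555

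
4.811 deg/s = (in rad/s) 0.08397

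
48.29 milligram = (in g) 0.04829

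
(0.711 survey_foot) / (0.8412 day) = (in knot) 5.796e-06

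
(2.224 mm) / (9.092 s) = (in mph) 0.0005472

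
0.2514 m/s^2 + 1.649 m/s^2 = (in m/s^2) 1.9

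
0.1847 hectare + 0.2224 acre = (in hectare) 0.2747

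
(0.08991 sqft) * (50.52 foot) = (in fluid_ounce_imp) 4527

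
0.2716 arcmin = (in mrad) 0.07901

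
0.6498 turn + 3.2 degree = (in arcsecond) 8.537e+05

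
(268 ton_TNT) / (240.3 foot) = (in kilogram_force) 1.561e+09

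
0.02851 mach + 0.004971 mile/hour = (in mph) 21.72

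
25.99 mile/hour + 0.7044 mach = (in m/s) 251.5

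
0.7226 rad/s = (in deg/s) 41.4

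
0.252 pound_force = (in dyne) 1.121e+05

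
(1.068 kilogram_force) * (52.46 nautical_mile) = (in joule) 1.018e+06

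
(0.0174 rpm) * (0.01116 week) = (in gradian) 782.9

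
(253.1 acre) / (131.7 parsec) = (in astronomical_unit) 1.685e-24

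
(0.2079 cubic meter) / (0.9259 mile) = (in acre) 3.448e-08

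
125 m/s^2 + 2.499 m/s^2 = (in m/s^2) 127.5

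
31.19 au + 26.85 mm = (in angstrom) 4.666e+22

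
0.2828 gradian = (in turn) 0.000707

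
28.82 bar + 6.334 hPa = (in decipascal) 2.883e+07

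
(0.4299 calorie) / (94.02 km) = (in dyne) 1.913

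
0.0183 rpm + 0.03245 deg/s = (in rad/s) 0.002483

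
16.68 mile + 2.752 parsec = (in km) 8.492e+13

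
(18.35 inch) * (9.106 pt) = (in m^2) 0.001497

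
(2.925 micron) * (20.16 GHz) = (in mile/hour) 1.319e+05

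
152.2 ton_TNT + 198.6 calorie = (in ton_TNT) 152.2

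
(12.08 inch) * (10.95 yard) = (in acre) 0.0007592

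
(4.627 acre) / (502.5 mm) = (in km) 37.26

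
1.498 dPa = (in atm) 1.478e-06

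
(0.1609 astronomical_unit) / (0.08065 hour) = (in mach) 2.435e+05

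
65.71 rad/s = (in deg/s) 3765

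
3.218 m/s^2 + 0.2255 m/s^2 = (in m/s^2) 3.443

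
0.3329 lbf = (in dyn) 1.481e+05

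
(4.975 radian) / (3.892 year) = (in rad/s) 4.053e-08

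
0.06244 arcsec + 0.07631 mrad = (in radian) 7.661e-05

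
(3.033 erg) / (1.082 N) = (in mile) 1.742e-10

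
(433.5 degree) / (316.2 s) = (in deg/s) 1.371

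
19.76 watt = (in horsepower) 0.0265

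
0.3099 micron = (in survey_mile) 1.926e-10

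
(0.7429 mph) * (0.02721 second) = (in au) 6.041e-14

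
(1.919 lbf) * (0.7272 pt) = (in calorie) 0.0005234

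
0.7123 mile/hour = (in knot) 0.619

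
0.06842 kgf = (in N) 0.671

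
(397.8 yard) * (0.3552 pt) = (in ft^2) 0.4906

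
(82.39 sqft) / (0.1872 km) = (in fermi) 4.089e+13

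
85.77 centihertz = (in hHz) 0.008577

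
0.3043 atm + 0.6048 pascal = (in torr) 231.3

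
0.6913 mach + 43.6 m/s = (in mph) 624.1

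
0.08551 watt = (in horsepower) 0.0001147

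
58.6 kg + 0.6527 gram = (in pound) 129.2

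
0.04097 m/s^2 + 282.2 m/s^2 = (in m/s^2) 282.2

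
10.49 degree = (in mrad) 183.1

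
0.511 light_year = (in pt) 1.37e+19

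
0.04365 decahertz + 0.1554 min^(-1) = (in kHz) 0.0004391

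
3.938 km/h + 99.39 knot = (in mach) 0.1534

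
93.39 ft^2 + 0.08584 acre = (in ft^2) 3833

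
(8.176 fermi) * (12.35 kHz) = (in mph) 2.259e-10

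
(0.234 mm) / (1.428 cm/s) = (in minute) 0.0002731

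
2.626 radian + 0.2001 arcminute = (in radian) 2.626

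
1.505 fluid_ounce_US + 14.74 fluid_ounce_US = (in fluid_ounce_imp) 16.91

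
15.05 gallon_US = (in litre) 56.97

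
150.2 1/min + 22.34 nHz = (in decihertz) 25.03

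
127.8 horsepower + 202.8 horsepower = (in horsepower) 330.6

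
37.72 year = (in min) 1.983e+07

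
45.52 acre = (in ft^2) 1.983e+06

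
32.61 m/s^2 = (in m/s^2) 32.61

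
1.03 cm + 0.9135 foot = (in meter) 0.2887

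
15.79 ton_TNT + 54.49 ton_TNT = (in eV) 1.835e+30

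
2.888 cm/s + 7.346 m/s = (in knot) 14.34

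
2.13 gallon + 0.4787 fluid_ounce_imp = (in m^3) 0.008077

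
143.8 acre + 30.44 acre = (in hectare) 70.51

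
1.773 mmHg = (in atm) 0.002333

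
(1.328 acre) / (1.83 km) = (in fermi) 2.937e+15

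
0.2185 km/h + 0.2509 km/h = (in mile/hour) 0.2917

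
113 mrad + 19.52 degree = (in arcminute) 1560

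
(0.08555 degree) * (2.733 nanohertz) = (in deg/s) 2.338e-10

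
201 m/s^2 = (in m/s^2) 201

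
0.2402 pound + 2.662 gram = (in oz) 3.937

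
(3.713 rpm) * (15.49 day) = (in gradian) 3.313e+07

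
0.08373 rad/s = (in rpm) 0.7996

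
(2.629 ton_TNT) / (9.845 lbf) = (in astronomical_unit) 0.001679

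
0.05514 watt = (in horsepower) 7.394e-05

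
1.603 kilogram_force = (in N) 15.72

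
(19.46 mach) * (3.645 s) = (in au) 1.614e-07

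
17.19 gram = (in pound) 0.0379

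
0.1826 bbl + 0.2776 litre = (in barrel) 0.1843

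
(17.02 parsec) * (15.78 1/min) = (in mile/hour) 3.09e+17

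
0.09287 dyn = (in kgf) 9.47e-08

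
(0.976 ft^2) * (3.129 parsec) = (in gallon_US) 2.313e+18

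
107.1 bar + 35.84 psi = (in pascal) 1.096e+07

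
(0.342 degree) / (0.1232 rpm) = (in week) 7.65e-07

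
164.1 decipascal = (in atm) 0.000162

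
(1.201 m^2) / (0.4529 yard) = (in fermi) 2.9e+15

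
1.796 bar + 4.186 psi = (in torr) 1564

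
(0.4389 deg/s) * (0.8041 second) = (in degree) 0.3529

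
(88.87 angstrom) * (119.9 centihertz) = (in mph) 2.384e-08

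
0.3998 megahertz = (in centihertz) 3.998e+07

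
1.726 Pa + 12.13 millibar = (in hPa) 12.15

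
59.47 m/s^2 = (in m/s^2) 59.47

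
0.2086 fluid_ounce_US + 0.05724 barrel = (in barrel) 0.05728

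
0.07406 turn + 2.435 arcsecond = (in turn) 0.07406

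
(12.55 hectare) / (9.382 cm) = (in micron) 1.338e+12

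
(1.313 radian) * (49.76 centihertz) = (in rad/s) 0.6533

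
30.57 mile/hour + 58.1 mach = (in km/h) 7.127e+04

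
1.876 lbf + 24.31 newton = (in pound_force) 7.341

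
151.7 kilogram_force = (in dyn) 1.488e+08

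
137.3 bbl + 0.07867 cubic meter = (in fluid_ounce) 7.408e+05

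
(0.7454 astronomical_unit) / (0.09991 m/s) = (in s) 1.116e+12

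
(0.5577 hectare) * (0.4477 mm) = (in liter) 2497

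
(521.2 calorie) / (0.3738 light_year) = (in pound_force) 1.386e-13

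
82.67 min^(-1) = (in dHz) 13.78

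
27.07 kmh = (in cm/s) 751.9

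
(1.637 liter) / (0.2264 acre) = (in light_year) 1.889e-22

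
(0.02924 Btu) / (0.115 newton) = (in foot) 880.1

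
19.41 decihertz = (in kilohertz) 0.001941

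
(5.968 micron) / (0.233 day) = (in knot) 5.763e-10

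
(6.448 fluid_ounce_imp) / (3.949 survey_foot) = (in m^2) 0.0001522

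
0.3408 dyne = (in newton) 3.408e-06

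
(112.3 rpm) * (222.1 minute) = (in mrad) 1.567e+08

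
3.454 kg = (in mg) 3.454e+06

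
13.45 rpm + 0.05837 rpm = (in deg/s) 81.05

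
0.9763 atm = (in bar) 0.9892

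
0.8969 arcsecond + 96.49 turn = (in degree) 3.474e+04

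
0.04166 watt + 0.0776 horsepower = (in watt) 57.91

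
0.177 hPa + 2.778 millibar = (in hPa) 2.955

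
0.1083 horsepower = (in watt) 80.76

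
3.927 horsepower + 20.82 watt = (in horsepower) 3.955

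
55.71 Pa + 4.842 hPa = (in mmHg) 4.05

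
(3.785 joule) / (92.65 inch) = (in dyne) 1.608e+05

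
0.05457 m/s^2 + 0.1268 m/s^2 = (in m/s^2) 0.1814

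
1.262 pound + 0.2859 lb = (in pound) 1.548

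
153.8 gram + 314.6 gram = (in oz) 16.52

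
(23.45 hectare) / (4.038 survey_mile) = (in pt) 1.023e+05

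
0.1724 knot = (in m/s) 0.08869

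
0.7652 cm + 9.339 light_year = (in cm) 8.835e+18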